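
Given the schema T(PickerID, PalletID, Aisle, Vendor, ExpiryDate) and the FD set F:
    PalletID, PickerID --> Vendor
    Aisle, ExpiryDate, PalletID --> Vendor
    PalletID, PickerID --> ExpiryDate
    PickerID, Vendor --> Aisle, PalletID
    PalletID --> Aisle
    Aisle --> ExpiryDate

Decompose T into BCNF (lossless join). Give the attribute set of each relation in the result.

{Aisle, ExpiryDate}; {Aisle, PalletID, Vendor}; {PalletID, PickerID}

Candidate keys of the original relation: {PalletID, PickerID}, {PickerID, Vendor}.
{Aisle, ExpiryDate, PalletID, PickerID, Vendor}: {Aisle, ExpiryDate, PalletID} determines {Aisle, ExpiryDate, PalletID, Vendor} here but is not a superkey — split on Aisle, ExpiryDate, PalletID --> Vendor, giving {Aisle, ExpiryDate, PalletID, Vendor} and {Aisle, ExpiryDate, PalletID, PickerID}.
{Aisle, ExpiryDate, PalletID, Vendor}: {Aisle} determines {Aisle, ExpiryDate} here but is not a superkey — split on Aisle --> ExpiryDate, giving {Aisle, ExpiryDate} and {Aisle, PalletID, Vendor}.
{Aisle, ExpiryDate} is in BCNF.
{Aisle, PalletID, Vendor} is in BCNF.
{Aisle, ExpiryDate, PalletID, PickerID}: {PalletID} determines {Aisle, ExpiryDate, PalletID} here but is not a superkey — split on PalletID --> Aisle, ExpiryDate, giving {Aisle, ExpiryDate, PalletID} and {PalletID, PickerID}.
{Aisle, ExpiryDate, PalletID}: {Aisle} determines {Aisle, ExpiryDate} here but is not a superkey — split on Aisle --> ExpiryDate, giving {Aisle, ExpiryDate} and {Aisle, PalletID}.
{Aisle, ExpiryDate} is in BCNF.
{Aisle, PalletID} is in BCNF.
{PalletID, PickerID} is in BCNF.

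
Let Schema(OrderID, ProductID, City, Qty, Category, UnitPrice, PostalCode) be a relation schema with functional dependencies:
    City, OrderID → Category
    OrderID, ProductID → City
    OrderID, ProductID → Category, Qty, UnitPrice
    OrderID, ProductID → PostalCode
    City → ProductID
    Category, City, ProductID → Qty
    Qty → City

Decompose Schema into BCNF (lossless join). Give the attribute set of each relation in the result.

{Category, OrderID, PostalCode, Qty, UnitPrice}; {City, ProductID}; {City, Qty}

Candidate keys of the original relation: {City, OrderID}, {OrderID, ProductID}, {OrderID, Qty}.
In {Category, City, OrderID, PostalCode, ProductID, Qty, UnitPrice}, {City} is not a superkey ({City}⁺ restricted to this set is {City, ProductID}), so split on City → ProductID into {City, ProductID} and {Category, City, OrderID, PostalCode, Qty, UnitPrice}.
{City, ProductID} has no BCNF violation.
In {Category, City, OrderID, PostalCode, Qty, UnitPrice}, {Qty} is not a superkey ({Qty}⁺ restricted to this set is {City, Qty}), so split on Qty → City into {City, Qty} and {Category, OrderID, PostalCode, Qty, UnitPrice}.
{City, Qty} has no BCNF violation.
{Category, OrderID, PostalCode, Qty, UnitPrice} has no BCNF violation.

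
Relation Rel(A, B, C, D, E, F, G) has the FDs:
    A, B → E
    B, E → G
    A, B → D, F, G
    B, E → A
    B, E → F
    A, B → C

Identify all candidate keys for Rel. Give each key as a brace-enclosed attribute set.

{A, B}, {B, E}

{B} never appears on the right of any FD, so every key must include it.
Closure of {A, B} is {A, B, C, D, E, F, G}, the whole schema; {A, B} is a candidate key.
Closure of {B, E} is {A, B, C, D, E, F, G}, the whole schema; {B, E} is a candidate key.
These are minimal and exhaustive — every other superkey contains one of them.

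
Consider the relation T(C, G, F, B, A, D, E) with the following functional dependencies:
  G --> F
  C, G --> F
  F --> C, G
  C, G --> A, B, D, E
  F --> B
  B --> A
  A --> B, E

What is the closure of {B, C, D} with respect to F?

{A, B, C, D, E}

Start with {B, C, D}.
B --> A applies; add {A} → now {A, B, C, D}.
A --> B, E applies; add {E} → now {A, B, C, D, E}.
No further FD applies.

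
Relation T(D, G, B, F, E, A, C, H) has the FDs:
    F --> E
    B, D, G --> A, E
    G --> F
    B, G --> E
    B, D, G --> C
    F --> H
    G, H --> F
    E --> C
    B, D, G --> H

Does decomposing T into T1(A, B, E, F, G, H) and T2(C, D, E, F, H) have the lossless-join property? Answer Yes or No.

No

Common attributes: {E, F, H}; their closure is {C, E, F, H}.
The closure covers neither T1 nor T2 entirely; the join is not lossless.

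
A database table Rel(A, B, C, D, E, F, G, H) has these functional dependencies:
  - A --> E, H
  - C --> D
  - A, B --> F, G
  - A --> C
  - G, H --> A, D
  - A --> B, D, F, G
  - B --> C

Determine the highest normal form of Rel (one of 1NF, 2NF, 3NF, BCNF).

2NF

Candidate keys: {A}, {G, H}. Prime attributes: {A, G, H}.
C --> D: {C}⁺ = {C, D}, which is not all of the attributes, so the left side is not a superkey — BCNF is violated.
C --> D has non-prime {D} on the right and a non-superkey on the left, so 3NF fails.
No non-prime attribute depends on a proper subset of any candidate key, so 2NF holds.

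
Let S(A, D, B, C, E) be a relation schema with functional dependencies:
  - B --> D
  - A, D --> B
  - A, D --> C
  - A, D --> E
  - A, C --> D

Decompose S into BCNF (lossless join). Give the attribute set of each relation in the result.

{A, B, C, E}; {B, D}

Candidate keys of the original relation: {A, B}, {A, C}, {A, D}.
Within {A, B, C, D, E}: {B}⁺ ∩ {A, B, C, D, E} = {B, D}, not the whole set, so B --> D violates BCNF; decompose into {B, D} and {A, B, C, E}.
{B, D}: every determinant is a superkey — BCNF.
{A, B, C, E}: every determinant is a superkey — BCNF.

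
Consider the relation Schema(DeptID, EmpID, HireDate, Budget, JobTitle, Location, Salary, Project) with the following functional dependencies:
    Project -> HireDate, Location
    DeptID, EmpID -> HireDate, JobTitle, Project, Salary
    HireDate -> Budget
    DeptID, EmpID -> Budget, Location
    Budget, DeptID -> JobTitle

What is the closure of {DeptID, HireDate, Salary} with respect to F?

{Budget, DeptID, HireDate, JobTitle, Salary}

Start with {DeptID, HireDate, Salary}.
HireDate -> Budget applies; add {Budget} → now {Budget, DeptID, HireDate, Salary}.
Budget, DeptID -> JobTitle applies; add {JobTitle} → now {Budget, DeptID, HireDate, JobTitle, Salary}.
No further FD applies.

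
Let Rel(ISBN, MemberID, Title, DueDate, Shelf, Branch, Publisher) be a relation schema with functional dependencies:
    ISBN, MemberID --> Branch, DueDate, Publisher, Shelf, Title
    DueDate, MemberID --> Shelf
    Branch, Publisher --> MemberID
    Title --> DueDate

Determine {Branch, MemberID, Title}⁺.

Start with {Branch, MemberID, Title}.
Title --> DueDate applies; add {DueDate} → now {Branch, DueDate, MemberID, Title}.
DueDate, MemberID --> Shelf applies; add {Shelf} → now {Branch, DueDate, MemberID, Shelf, Title}.
No further FD applies.

{Branch, DueDate, MemberID, Shelf, Title}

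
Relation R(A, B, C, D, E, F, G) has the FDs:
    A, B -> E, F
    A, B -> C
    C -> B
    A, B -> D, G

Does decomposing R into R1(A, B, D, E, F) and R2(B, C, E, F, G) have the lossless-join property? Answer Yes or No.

R1 ∩ R2 = {B, E, F}; its closure under F is {B, E, F}.
R1 ⊄ {B, E, F} and R2 ⊄ {B, E, F}, so the split is lossy.

No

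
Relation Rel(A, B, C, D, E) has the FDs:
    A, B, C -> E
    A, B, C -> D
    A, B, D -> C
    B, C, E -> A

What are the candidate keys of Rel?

{A, B, C}, {A, B, D}, {B, C, E}

{B} never appears on the right of any FD, so every key must include it.
{A, B, C}⁺ = {A, B, C, D, E} — all of the relation — so {A, B, C} is a candidate key.
{A, B, D}⁺ = {A, B, C, D, E} — all of the relation — so {A, B, D} is a candidate key.
{B, C, E}⁺ = {A, B, C, D, E} — all of the relation — so {B, C, E} is a candidate key.
These are minimal and exhaustive — every other superkey contains one of them.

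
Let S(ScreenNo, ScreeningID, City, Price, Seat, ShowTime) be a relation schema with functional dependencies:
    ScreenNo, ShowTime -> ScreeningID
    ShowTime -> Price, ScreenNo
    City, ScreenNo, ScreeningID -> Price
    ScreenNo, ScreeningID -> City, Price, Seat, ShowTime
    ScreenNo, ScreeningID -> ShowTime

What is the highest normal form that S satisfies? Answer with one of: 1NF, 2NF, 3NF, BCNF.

Candidate keys: {ScreenNo, ScreeningID}, {ShowTime}. Prime attributes: {ScreenNo, ScreeningID, ShowTime}.
Every FD has a superkey on the left, so the relation is in BCNF.

BCNF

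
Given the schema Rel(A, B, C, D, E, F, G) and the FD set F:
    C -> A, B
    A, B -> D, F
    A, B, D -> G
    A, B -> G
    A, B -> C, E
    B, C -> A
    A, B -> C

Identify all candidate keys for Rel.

{A, B}, {C}

Closure of {C} is {A, B, C, D, E, F, G}, the whole schema; {C} is a candidate key.
Closure of {A, B} is {A, B, C, D, E, F, G}, the whole schema; {A, B} is a candidate key.
These are minimal and exhaustive — every other superkey contains one of them.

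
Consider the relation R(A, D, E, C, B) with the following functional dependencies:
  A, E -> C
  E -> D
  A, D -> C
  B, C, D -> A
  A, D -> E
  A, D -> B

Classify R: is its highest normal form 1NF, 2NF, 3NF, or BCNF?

Candidate keys: {A, D}, {A, E}, {B, C, D}, {B, C, E}. Prime attributes: {A, B, C, D, E}.
E -> D: {E}⁺ = {D, E}, which is not all of the attributes, so the left side is not a superkey — BCNF is violated.
Its right-hand attributes {D} are all prime, as are those of every other non-superkey FD — the relation is in 3NF.

3NF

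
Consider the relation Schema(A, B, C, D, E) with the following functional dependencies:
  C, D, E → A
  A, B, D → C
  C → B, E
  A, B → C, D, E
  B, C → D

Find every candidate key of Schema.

{C} is a candidate key since {C}⁺ = {A, B, C, D, E} covers every attribute.
{A, B} is a candidate key since {A, B}⁺ = {A, B, C, D, E} covers every attribute.
No proper subset of any of these is a key, and no other minimal superkey exists.

{A, B}, {C}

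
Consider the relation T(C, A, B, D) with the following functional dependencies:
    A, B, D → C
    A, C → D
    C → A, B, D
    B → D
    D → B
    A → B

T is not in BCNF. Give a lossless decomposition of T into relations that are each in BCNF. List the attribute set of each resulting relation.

Candidate keys of the original relation: {A}, {C}.
In {A, B, C, D}, {B} is not a superkey ({B}⁺ restricted to this set is {B, D}), so split on B → D into {B, D} and {A, B, C}.
{B, D}: every determinant is a superkey — BCNF.
{A, B, C}: every determinant is a superkey — BCNF.

{A, B, C}; {B, D}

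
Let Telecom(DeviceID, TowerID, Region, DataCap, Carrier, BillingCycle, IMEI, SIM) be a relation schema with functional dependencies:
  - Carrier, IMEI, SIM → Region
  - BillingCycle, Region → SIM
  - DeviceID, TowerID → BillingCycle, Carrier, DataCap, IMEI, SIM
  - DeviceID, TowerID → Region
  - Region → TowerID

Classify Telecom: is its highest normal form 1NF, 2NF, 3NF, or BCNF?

3NF

Candidate keys: {Carrier, DeviceID, IMEI, SIM}, {DeviceID, Region}, {DeviceID, TowerID}. Prime attributes: {Carrier, DeviceID, IMEI, Region, SIM, TowerID}.
For Carrier, IMEI, SIM → Region we have {Carrier, IMEI, SIM}⁺ = {Carrier, IMEI, Region, SIM, TowerID}; {Carrier, IMEI, SIM} is not a superkey, so BCNF fails.
Since {Region} ⊆ prime attributes and every other non-superkey FD also has a prime right side, the schema is in 3NF.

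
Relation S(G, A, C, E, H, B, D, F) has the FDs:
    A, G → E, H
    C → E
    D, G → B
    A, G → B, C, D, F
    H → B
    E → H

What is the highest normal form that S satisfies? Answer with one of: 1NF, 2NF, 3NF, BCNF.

Candidate key: {A, G}. Prime attributes: {A, G}.
For C → E we have {C}⁺ = {B, C, E, H}; {C} is not a superkey, so BCNF fails.
C → E has non-prime {E} on the right and a non-superkey on the left, so 3NF fails.
Checking every proper subset of each key, none determines a non-prime attribute — 2NF is satisfied.

2NF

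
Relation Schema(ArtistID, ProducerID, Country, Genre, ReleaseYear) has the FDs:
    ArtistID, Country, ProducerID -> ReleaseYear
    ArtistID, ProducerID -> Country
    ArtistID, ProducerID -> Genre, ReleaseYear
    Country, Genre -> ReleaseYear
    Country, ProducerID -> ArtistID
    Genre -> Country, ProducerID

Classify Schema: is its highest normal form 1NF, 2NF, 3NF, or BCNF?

Candidate keys: {ArtistID, ProducerID}, {Country, ProducerID}, {Genre}. Prime attributes: {ArtistID, Country, Genre, ProducerID}.
The left-hand side of every FD is a superkey, so BCNF is satisfied.

BCNF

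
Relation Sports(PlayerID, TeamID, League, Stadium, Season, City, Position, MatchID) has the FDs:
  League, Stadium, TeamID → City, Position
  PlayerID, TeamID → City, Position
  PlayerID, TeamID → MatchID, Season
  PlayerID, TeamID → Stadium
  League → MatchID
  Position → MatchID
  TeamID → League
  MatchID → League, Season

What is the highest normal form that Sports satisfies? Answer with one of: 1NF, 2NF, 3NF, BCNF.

1NF

Candidate key: {PlayerID, TeamID}. Prime attributes: {PlayerID, TeamID}.
For League, Stadium, TeamID → City, Position we have {League, Stadium, TeamID}⁺ = {City, League, MatchID, Position, Season, Stadium, TeamID}; {League, Stadium, TeamID} is not a superkey, so BCNF fails.
League, Stadium, TeamID → City, Position determines the non-prime attributes {City, Position} from a non-superkey — 3NF is violated.
The proper key subset {TeamID} of {PlayerID, TeamID} determines non-prime {League, MatchID, Season}, so the relation is not even in 2NF.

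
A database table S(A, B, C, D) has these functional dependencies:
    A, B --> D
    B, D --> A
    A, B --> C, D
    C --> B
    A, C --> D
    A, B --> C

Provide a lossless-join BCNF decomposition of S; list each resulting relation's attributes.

Candidate keys of the original relation: {A, B}, {A, C}, {B, D}, {C, D}.
Within {A, B, C, D}: {C}⁺ ∩ {A, B, C, D} = {B, C}, not the whole set, so C --> B violates BCNF; decompose into {B, C} and {A, C, D}.
{B, C} is in BCNF.
{A, C, D} is in BCNF.

{A, C, D}; {B, C}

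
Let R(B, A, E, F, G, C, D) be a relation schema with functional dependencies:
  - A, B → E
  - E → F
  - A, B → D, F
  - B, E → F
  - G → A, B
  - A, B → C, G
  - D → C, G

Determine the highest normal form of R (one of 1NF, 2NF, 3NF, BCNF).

2NF

Candidate keys: {A, B}, {D}, {G}. Prime attributes: {A, B, D, G}.
For E → F we have {E}⁺ = {E, F}; {E} is not a superkey, so BCNF fails.
E → F determines the non-prime attribute {F} from a non-superkey — 3NF is violated.
Checking every proper subset of each key, none determines a non-prime attribute — 2NF is satisfied.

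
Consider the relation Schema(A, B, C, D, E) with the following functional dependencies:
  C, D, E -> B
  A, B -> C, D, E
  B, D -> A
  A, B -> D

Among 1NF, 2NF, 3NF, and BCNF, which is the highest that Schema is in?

BCNF

Candidate keys: {A, B}, {B, D}, {C, D, E}. Prime attributes: {A, B, C, D, E}.
The left-hand side of every FD is a superkey, so BCNF is satisfied.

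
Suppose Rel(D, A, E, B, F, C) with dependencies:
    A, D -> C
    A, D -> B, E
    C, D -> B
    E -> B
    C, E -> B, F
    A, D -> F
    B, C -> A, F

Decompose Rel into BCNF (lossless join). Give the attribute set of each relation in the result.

Candidate keys of the original relation: {A, D}, {C, D}.
In {A, B, C, D, E, F}, {E} is not a superkey ({E}⁺ restricted to this set is {B, E}), so split on E -> B into {B, E} and {A, C, D, E, F}.
{B, E}: every determinant is a superkey — BCNF.
In {A, C, D, E, F}, {C, E} is not a superkey ({C, E}⁺ restricted to this set is {A, C, E, F}), so split on C, E -> A, F into {A, C, E, F} and {C, D, E}.
{A, C, E, F}: every determinant is a superkey — BCNF.
{C, D, E}: every determinant is a superkey — BCNF.

{A, C, E, F}; {B, E}; {C, D, E}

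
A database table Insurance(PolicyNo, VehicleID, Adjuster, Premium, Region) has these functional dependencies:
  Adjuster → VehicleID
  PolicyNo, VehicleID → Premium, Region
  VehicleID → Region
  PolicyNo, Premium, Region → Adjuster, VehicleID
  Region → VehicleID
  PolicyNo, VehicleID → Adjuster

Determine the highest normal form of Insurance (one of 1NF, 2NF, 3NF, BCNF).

3NF

Candidate keys: {Adjuster, PolicyNo}, {PolicyNo, Region}, {PolicyNo, VehicleID}. Prime attributes: {Adjuster, PolicyNo, Region, VehicleID}.
Adjuster → VehicleID breaks BCNF: {Adjuster}⁺ = {Adjuster, Region, VehicleID}, so {Adjuster} is not a superkey.
But every attribute on its right side ({VehicleID}) is prime, and the same holds for every other non-superkey FD, so 3NF still holds.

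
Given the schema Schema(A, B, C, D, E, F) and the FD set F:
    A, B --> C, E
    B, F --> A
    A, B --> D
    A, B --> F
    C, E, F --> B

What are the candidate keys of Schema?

{A, B} is a candidate key since {A, B}⁺ = {A, B, C, D, E, F} covers every attribute.
{B, F} is a candidate key since {B, F}⁺ = {A, B, C, D, E, F} covers every attribute.
{C, E, F} is a candidate key since {C, E, F}⁺ = {A, B, C, D, E, F} covers every attribute.
These are minimal and exhaustive — every other superkey contains one of them.

{A, B}, {B, F}, {C, E, F}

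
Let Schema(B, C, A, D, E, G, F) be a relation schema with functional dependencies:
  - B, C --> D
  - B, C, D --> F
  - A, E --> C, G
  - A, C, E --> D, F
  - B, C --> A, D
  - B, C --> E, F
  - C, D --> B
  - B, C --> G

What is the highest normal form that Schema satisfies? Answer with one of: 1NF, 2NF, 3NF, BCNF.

BCNF

Candidate keys: {A, E}, {B, C}, {C, D}. Prime attributes: {A, B, C, D, E}.
Each dependency's left side is a superkey — BCNF holds.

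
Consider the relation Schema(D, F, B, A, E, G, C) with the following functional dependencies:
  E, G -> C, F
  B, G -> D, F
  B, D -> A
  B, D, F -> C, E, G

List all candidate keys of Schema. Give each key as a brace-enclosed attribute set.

{B, D, F}, {B, G}

{B} never appears on the right of any FD, so every key must include it.
{B, G}⁺ = {A, B, C, D, E, F, G} — all of the relation — so {B, G} is a candidate key.
{B, D, F}⁺ = {A, B, C, D, E, F, G} — all of the relation — so {B, D, F} is a candidate key.
Any other superkey properly contains one of these, so there are no further candidate keys.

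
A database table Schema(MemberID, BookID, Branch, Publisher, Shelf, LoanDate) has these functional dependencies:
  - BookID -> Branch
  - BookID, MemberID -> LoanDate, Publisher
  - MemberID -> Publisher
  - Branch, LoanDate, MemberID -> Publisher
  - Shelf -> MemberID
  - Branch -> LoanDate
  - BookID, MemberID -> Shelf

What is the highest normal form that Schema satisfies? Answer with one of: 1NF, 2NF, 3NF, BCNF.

Candidate keys: {BookID, MemberID}, {BookID, Shelf}. Prime attributes: {BookID, MemberID, Shelf}.
BookID -> Branch breaks BCNF: {BookID}⁺ = {BookID, Branch, LoanDate}, so {BookID} is not a superkey.
BookID -> Branch determines the non-prime attribute {Branch} from a non-superkey — 3NF is violated.
{BookID} is a proper subset of the key {BookID, MemberID}, and {BookID}⁺ contains the non-prime attributes {Branch, LoanDate} — a partial dependency, so 2NF is violated.

1NF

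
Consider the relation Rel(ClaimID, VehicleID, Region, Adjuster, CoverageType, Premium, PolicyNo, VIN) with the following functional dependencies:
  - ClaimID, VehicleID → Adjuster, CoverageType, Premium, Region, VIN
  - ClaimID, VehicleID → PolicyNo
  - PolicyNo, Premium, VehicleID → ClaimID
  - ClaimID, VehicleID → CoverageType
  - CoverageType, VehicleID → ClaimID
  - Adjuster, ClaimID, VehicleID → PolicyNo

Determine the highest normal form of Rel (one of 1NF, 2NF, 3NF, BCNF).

Candidate keys: {ClaimID, VehicleID}, {CoverageType, VehicleID}, {PolicyNo, Premium, VehicleID}. Prime attributes: {ClaimID, CoverageType, PolicyNo, Premium, VehicleID}.
The left-hand side of every FD is a superkey, so BCNF is satisfied.

BCNF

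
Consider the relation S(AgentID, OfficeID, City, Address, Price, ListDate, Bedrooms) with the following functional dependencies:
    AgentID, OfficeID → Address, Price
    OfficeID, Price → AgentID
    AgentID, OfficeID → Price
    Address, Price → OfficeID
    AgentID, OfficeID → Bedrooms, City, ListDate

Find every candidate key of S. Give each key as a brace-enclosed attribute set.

{Address, Price}, {AgentID, OfficeID}, {OfficeID, Price}

Closure of {Address, Price} is {Address, AgentID, Bedrooms, City, ListDate, OfficeID, Price}, the whole schema; {Address, Price} is a candidate key.
Closure of {AgentID, OfficeID} is {Address, AgentID, Bedrooms, City, ListDate, OfficeID, Price}, the whole schema; {AgentID, OfficeID} is a candidate key.
Closure of {OfficeID, Price} is {Address, AgentID, Bedrooms, City, ListDate, OfficeID, Price}, the whole schema; {OfficeID, Price} is a candidate key.
These are minimal and exhaustive — every other superkey contains one of them.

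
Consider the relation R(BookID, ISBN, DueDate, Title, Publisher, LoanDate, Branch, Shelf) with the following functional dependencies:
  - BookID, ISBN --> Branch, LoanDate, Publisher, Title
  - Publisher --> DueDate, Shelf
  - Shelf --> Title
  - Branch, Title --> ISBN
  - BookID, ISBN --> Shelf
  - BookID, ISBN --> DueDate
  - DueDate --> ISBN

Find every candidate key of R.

Attributes never on any right-hand side: {BookID} — every candidate key must contain it.
{BookID, DueDate}⁺ = {BookID, Branch, DueDate, ISBN, LoanDate, Publisher, Shelf, Title} — all of the relation — so {BookID, DueDate} is a candidate key.
{BookID, ISBN}⁺ = {BookID, Branch, DueDate, ISBN, LoanDate, Publisher, Shelf, Title} — all of the relation — so {BookID, ISBN} is a candidate key.
{BookID, Publisher}⁺ = {BookID, Branch, DueDate, ISBN, LoanDate, Publisher, Shelf, Title} — all of the relation — so {BookID, Publisher} is a candidate key.
{BookID, Branch, Shelf}⁺ = {BookID, Branch, DueDate, ISBN, LoanDate, Publisher, Shelf, Title} — all of the relation — so {BookID, Branch, Shelf} is a candidate key.
{BookID, Branch, Title}⁺ = {BookID, Branch, DueDate, ISBN, LoanDate, Publisher, Shelf, Title} — all of the relation — so {BookID, Branch, Title} is a candidate key.
These are minimal and exhaustive — every other superkey contains one of them.

{BookID, Branch, Shelf}, {BookID, Branch, Title}, {BookID, DueDate}, {BookID, ISBN}, {BookID, Publisher}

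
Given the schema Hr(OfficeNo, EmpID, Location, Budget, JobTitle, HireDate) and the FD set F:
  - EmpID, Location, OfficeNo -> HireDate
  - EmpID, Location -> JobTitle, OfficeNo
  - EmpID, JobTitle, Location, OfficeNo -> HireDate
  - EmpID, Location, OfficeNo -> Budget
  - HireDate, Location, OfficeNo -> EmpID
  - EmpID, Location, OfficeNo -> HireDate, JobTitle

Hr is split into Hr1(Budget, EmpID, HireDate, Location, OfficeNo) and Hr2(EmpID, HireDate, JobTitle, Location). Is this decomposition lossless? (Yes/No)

The shared attributes are {EmpID, HireDate, Location} and {EmpID, HireDate, Location}⁺ = {Budget, EmpID, HireDate, JobTitle, Location, OfficeNo}.
Hr1 is contained in that closure, so Hr1 ∩ Hr2 -> Hr1 holds and the join is lossless.

Yes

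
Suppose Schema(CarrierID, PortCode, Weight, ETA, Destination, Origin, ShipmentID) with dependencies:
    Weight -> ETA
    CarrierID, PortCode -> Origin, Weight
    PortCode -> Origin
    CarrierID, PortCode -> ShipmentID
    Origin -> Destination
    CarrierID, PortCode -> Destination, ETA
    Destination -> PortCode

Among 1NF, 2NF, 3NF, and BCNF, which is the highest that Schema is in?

Candidate keys: {CarrierID, Destination}, {CarrierID, Origin}, {CarrierID, PortCode}. Prime attributes: {CarrierID, Destination, Origin, PortCode}.
Weight -> ETA: {Weight}⁺ = {ETA, Weight}, which is not all of the attributes, so the left side is not a superkey — BCNF is violated.
Because {ETA} is non-prime and the left side of Weight -> ETA is not a superkey, the relation is not in 3NF.
No non-prime attribute depends on a proper subset of any candidate key, so 2NF holds.

2NF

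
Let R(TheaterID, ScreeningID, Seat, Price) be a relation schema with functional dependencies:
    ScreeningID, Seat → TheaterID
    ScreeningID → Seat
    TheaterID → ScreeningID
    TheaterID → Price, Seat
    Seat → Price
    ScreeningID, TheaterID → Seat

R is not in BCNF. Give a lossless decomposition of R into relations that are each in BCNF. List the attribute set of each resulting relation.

{Price, Seat}; {ScreeningID, Seat, TheaterID}

Candidate keys of the original relation: {ScreeningID}, {TheaterID}.
In {Price, ScreeningID, Seat, TheaterID}, {Seat} is not a superkey ({Seat}⁺ restricted to this set is {Price, Seat}), so split on Seat → Price into {Price, Seat} and {ScreeningID, Seat, TheaterID}.
{Price, Seat} has no BCNF violation.
{ScreeningID, Seat, TheaterID} has no BCNF violation.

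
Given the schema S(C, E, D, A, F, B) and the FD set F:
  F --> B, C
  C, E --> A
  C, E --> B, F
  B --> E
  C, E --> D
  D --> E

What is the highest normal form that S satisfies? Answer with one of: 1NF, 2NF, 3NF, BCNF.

3NF

Candidate keys: {B, C}, {C, D}, {C, E}, {F}. Prime attributes: {B, C, D, E, F}.
For B --> E we have {B}⁺ = {B, E}; {B} is not a superkey, so BCNF fails.
Its right-hand attributes {E} are all prime, as are those of every other non-superkey FD — the relation is in 3NF.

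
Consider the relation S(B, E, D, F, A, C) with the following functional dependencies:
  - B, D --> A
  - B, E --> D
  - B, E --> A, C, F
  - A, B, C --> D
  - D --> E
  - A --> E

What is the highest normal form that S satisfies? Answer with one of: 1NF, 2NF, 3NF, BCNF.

3NF

Candidate keys: {A, B}, {B, D}, {B, E}. Prime attributes: {A, B, D, E}.
D --> E breaks BCNF: {D}⁺ = {D, E}, so {D} is not a superkey.
But every attribute on its right side ({E}) is prime, and the same holds for every other non-superkey FD, so 3NF still holds.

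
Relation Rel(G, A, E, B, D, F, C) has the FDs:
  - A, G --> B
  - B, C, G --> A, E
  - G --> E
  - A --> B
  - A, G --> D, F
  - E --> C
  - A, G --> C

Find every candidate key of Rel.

No FD produces {G}, so it must be in every candidate key.
Closure of {A, G} is {A, B, C, D, E, F, G}, the whole schema; {A, G} is a candidate key.
Closure of {B, G} is {A, B, C, D, E, F, G}, the whole schema; {B, G} is a candidate key.
Any other superkey properly contains one of these, so there are no further candidate keys.

{A, G}, {B, G}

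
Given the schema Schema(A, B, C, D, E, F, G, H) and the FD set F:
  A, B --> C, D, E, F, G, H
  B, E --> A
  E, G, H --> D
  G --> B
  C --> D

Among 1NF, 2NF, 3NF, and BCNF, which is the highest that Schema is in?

2NF

Candidate keys: {A, B}, {A, G}, {B, E}, {E, G}. Prime attributes: {A, B, E, G}.
G --> B: {G}⁺ = {B, G}, which is not all of the attributes, so the left side is not a superkey — BCNF is violated.
Because {D} is non-prime and the left side of C --> D is not a superkey, the relation is not in 3NF.
No proper subset of a key has a non-prime attribute in its closure, so there is no partial dependency; 2NF holds.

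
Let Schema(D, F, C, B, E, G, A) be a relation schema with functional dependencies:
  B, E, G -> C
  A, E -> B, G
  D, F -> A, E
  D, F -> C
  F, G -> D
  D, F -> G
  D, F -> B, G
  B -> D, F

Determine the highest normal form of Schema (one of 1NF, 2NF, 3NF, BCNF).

BCNF

Candidate keys: {A, E}, {B}, {D, F}, {F, G}. Prime attributes: {A, B, D, E, F, G}.
Every FD has a superkey on the left, so the relation is in BCNF.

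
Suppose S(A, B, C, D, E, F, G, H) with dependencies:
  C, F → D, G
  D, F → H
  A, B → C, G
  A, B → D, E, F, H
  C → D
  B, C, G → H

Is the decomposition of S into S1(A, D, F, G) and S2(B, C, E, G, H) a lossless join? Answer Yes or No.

The shared attributes are {G} and {G}⁺ = {G}.
S1 ⊄ {G} and S2 ⊄ {G}, so the split is lossy.

No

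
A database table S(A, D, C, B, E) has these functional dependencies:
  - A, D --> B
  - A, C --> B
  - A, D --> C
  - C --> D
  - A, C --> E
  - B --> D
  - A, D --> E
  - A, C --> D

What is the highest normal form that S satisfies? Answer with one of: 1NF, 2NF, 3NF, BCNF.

3NF

Candidate keys: {A, B}, {A, C}, {A, D}. Prime attributes: {A, B, C, D}.
C --> D breaks BCNF: {C}⁺ = {C, D}, so {C} is not a superkey.
Its right-hand attributes {D} are all prime, as are those of every other non-superkey FD — the relation is in 3NF.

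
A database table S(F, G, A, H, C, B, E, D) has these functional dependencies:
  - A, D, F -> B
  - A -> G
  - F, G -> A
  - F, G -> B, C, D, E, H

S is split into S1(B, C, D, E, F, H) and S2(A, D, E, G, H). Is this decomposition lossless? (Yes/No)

No

The shared attributes are {D, E, H} and {D, E, H}⁺ = {D, E, H}.
The closure covers neither S1 nor S2 entirely; the join is not lossless.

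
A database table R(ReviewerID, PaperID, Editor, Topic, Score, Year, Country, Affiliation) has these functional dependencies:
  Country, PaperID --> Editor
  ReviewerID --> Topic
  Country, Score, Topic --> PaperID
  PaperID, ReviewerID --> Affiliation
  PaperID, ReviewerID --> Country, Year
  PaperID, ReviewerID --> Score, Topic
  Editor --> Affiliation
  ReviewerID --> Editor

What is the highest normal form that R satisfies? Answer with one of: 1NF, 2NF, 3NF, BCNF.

Candidate keys: {Country, ReviewerID, Score}, {PaperID, ReviewerID}. Prime attributes: {Country, PaperID, ReviewerID, Score}.
Country, PaperID --> Editor: {Country, PaperID}⁺ = {Affiliation, Country, Editor, PaperID}, which is not all of the attributes, so the left side is not a superkey — BCNF is violated.
Because {Editor} is non-prime and the left side of Country, PaperID --> Editor is not a superkey, the relation is not in 3NF.
Since {ReviewerID} ⊂ {PaperID, ReviewerID} and {ReviewerID}⁺ ⊇ {Affiliation, Editor, Topic} with {Affiliation, Editor, Topic} non-prime, there is a partial dependency; 2NF fails.

1NF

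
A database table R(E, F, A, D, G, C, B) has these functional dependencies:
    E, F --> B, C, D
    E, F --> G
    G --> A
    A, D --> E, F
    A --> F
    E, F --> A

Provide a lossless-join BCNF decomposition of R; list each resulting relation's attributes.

{A, F}; {A, G}; {B, C, D, E, G}

Candidate keys of the original relation: {A, D}, {A, E}, {D, G}, {E, F}, {E, G}.
Within {A, B, C, D, E, F, G}: {G}⁺ ∩ {A, B, C, D, E, F, G} = {A, F, G}, not the whole set, so G --> A, F violates BCNF; decompose into {A, F, G} and {B, C, D, E, G}.
Within {A, F, G}: {A}⁺ ∩ {A, F, G} = {A, F}, not the whole set, so A --> F violates BCNF; decompose into {A, F} and {A, G}.
{A, F} has no BCNF violation.
{A, G} has no BCNF violation.
{B, C, D, E, G} has no BCNF violation.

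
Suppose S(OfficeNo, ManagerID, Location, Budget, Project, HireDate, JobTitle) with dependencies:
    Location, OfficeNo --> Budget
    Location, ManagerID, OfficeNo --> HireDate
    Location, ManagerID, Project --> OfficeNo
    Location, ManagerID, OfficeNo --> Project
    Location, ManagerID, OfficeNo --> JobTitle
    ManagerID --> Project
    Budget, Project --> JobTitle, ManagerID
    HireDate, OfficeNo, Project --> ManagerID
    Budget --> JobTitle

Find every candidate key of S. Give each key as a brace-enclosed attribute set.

No FD produces {Location}, so it must be in every candidate key.
Closure of {Location, ManagerID} is {Budget, HireDate, JobTitle, Location, ManagerID, OfficeNo, Project}, the whole schema; {Location, ManagerID} is a candidate key.
Closure of {Budget, Location, Project} is {Budget, HireDate, JobTitle, Location, ManagerID, OfficeNo, Project}, the whole schema; {Budget, Location, Project} is a candidate key.
Closure of {Location, OfficeNo, Project} is {Budget, HireDate, JobTitle, Location, ManagerID, OfficeNo, Project}, the whole schema; {Location, OfficeNo, Project} is a candidate key.
These are minimal and exhaustive — every other superkey contains one of them.

{Budget, Location, Project}, {Location, ManagerID}, {Location, OfficeNo, Project}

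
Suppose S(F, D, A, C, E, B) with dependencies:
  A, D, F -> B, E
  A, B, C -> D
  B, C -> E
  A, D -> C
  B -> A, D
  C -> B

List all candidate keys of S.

No FD produces {F}, so it must be in every candidate key.
{B, F}⁺ = {A, B, C, D, E, F} — all of the relation — so {B, F} is a candidate key.
{C, F}⁺ = {A, B, C, D, E, F} — all of the relation — so {C, F} is a candidate key.
{A, D, F}⁺ = {A, B, C, D, E, F} — all of the relation — so {A, D, F} is a candidate key.
No proper subset of any of these is a key, and no other minimal superkey exists.

{A, D, F}, {B, F}, {C, F}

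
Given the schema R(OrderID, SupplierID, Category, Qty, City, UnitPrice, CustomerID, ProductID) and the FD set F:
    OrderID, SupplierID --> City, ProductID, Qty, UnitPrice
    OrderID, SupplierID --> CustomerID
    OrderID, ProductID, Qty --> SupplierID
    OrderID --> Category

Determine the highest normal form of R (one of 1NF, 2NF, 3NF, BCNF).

1NF

Candidate keys: {OrderID, ProductID, Qty}, {OrderID, SupplierID}. Prime attributes: {OrderID, ProductID, Qty, SupplierID}.
For OrderID --> Category we have {OrderID}⁺ = {Category, OrderID}; {OrderID} is not a superkey, so BCNF fails.
OrderID --> Category determines the non-prime attribute {Category} from a non-superkey — 3NF is violated.
{OrderID} is a proper subset of the key {OrderID, SupplierID}, and {OrderID}⁺ contains the non-prime attribute {Category} — a partial dependency, so 2NF is violated.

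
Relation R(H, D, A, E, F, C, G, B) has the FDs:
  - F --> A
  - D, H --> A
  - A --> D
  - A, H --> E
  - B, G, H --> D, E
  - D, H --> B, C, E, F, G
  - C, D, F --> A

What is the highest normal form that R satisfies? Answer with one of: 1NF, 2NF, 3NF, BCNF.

Candidate keys: {A, H}, {B, G, H}, {D, H}, {F, H}. Prime attributes: {A, B, D, F, G, H}.
For F --> A we have {F}⁺ = {A, D, F}; {F} is not a superkey, so BCNF fails.
Its right-hand attributes {A} are all prime, as are those of every other non-superkey FD — the relation is in 3NF.

3NF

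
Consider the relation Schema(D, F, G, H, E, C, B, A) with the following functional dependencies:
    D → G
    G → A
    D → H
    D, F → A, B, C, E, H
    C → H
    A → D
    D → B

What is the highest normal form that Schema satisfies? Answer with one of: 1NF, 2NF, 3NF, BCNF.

1NF

Candidate keys: {A, F}, {D, F}, {F, G}. Prime attributes: {A, D, F, G}.
For D → G we have {D}⁺ = {A, B, D, G, H}; {D} is not a superkey, so BCNF fails.
D → H determines the non-prime attribute {H} from a non-superkey — 3NF is violated.
{A} is a proper subset of the key {A, F}, and {A}⁺ contains the non-prime attributes {B, H} — a partial dependency, so 2NF is violated.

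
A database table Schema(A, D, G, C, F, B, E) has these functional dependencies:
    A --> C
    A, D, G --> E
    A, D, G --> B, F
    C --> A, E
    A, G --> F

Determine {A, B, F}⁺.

Start with {A, B, F}.
A --> C applies; add {C} → now {A, B, C, F}.
C --> A, E applies; add {E} → now {A, B, C, E, F}.
No further FD applies.

{A, B, C, E, F}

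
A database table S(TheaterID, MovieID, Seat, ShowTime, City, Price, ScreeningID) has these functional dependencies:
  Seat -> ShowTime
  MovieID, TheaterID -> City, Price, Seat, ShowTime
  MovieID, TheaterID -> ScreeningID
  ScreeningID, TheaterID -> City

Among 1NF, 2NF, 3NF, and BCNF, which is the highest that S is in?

2NF

Candidate key: {MovieID, TheaterID}. Prime attributes: {MovieID, TheaterID}.
Seat -> ShowTime: {Seat}⁺ = {Seat, ShowTime}, which is not all of the attributes, so the left side is not a superkey — BCNF is violated.
Because {ShowTime} is non-prime and the left side of Seat -> ShowTime is not a superkey, the relation is not in 3NF.
No non-prime attribute depends on a proper subset of any candidate key, so 2NF holds.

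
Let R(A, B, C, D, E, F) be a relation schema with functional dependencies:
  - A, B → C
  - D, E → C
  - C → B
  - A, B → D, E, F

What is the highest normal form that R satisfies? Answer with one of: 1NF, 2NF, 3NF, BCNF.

3NF

Candidate keys: {A, B}, {A, C}, {A, D, E}. Prime attributes: {A, B, C, D, E}.
For D, E → C we have {D, E}⁺ = {B, C, D, E}; {D, E} is not a superkey, so BCNF fails.
Its right-hand attributes {C} are all prime, as are those of every other non-superkey FD — the relation is in 3NF.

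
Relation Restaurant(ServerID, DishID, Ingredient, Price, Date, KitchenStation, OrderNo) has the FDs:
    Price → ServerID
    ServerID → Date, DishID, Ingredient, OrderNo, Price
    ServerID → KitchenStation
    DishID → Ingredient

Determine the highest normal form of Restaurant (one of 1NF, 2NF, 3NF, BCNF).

Candidate keys: {Price}, {ServerID}. Prime attributes: {Price, ServerID}.
DishID → Ingredient: {DishID}⁺ = {DishID, Ingredient}, which is not all of the attributes, so the left side is not a superkey — BCNF is violated.
DishID → Ingredient has non-prime {Ingredient} on the right and a non-superkey on the left, so 3NF fails.
With only single-attribute keys there can be no partial dependency, so 2NF holds.

2NF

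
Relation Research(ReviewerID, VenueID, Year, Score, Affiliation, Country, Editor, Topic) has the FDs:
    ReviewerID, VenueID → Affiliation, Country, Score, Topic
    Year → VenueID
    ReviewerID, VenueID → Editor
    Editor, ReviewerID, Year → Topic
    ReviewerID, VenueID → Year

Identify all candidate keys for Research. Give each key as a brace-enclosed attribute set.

Attributes never on any right-hand side: {ReviewerID} — every candidate key must contain it.
Closure of {ReviewerID, VenueID} is {Affiliation, Country, Editor, ReviewerID, Score, Topic, VenueID, Year}, the whole schema; {ReviewerID, VenueID} is a candidate key.
Closure of {ReviewerID, Year} is {Affiliation, Country, Editor, ReviewerID, Score, Topic, VenueID, Year}, the whole schema; {ReviewerID, Year} is a candidate key.
Any other superkey properly contains one of these, so there are no further candidate keys.

{ReviewerID, VenueID}, {ReviewerID, Year}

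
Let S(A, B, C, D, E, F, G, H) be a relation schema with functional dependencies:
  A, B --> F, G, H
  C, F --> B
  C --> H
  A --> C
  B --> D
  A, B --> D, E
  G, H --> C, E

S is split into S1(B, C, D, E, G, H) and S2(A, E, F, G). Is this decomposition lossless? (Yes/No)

Common attributes: {E, G}; their closure is {E, G}.
Neither S1 nor S2 is contained in that closure, so the decomposition is lossy.

No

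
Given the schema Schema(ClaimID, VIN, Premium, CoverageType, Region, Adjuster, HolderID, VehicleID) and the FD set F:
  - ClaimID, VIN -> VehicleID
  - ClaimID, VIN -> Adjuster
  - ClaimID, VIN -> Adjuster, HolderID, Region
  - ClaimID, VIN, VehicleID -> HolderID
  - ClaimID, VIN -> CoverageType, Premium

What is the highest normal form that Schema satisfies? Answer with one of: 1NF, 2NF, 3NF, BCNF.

BCNF

Candidate key: {ClaimID, VIN}. Prime attributes: {ClaimID, VIN}.
Each dependency's left side is a superkey — BCNF holds.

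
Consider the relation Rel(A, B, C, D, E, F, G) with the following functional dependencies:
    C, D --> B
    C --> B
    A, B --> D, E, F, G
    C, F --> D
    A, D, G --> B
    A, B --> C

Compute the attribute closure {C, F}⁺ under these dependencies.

{B, C, D, F}

Start with {C, F}.
C --> B applies; add {B} → now {B, C, F}.
C, F --> D applies; add {D} → now {B, C, D, F}.
No further FD applies.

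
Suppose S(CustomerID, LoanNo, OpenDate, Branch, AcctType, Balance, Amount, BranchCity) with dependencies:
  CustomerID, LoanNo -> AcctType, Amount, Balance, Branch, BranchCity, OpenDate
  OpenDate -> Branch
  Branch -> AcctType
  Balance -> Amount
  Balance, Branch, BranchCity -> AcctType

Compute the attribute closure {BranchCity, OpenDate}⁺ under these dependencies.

{AcctType, Branch, BranchCity, OpenDate}

Start with {BranchCity, OpenDate}.
OpenDate -> Branch applies; add {Branch} → now {Branch, BranchCity, OpenDate}.
Branch -> AcctType applies; add {AcctType} → now {AcctType, Branch, BranchCity, OpenDate}.
No further FD applies.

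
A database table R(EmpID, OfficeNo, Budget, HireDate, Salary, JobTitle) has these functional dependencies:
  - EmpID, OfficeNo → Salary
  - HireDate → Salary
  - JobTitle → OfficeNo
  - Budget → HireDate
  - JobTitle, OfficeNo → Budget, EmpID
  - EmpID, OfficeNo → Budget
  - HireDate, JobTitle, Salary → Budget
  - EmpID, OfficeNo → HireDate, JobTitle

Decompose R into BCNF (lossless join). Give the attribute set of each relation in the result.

{Budget, EmpID, JobTitle, OfficeNo}; {Budget, HireDate}; {HireDate, Salary}

Candidate keys of the original relation: {EmpID, OfficeNo}, {JobTitle}.
{Budget, EmpID, HireDate, JobTitle, OfficeNo, Salary}: {HireDate} determines {HireDate, Salary} here but is not a superkey — split on HireDate → Salary, giving {HireDate, Salary} and {Budget, EmpID, HireDate, JobTitle, OfficeNo}.
{HireDate, Salary} has no BCNF violation.
{Budget, EmpID, HireDate, JobTitle, OfficeNo}: {Budget} determines {Budget, HireDate} here but is not a superkey — split on Budget → HireDate, giving {Budget, HireDate} and {Budget, EmpID, JobTitle, OfficeNo}.
{Budget, HireDate} has no BCNF violation.
{Budget, EmpID, JobTitle, OfficeNo} has no BCNF violation.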